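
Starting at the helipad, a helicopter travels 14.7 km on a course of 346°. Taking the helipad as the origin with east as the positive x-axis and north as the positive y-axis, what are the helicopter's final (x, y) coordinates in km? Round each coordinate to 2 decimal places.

Leg 1 (346°, 14.7 km): east 14.7 sin 346° = -3.56, north 14.7 cos 346° = 14.26
Summing: -3.56 km east, 14.26 km north → (-3.56, 14.26).

(-3.56, 14.26)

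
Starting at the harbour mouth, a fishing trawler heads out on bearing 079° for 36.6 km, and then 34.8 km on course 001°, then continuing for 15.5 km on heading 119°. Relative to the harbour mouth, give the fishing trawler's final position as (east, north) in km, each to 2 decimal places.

(50.09, 34.26)

Leg 1 (079°, 36.6 km): east 36.6 sin 79° = 35.93, north 36.6 cos 79° = 6.98
Leg 2 (001°, 34.8 km): east 34.8 sin 1° = 0.61, north 34.8 cos 1° = 34.79
Leg 3 (119°, 15.5 km): east 15.5 sin 119° = 13.56, north 15.5 cos 119° = -7.51
Summing: 50.09 km east, 34.26 km north → (50.09, 34.26).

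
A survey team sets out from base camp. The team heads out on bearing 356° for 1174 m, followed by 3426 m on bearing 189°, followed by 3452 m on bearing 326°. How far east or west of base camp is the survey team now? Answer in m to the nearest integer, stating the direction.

Leg 1 (356°, 1174 m): east 1174 sin 356° = -81.89, north 1174 cos 356° = 1171.14
Leg 2 (189°, 3426 m): east 3426 sin 189° = -535.94, north 3426 cos 189° = -3383.82
Leg 3 (326°, 3452 m): east 3452 sin 326° = -1930.33, north 3452 cos 326° = 2861.84
Net east component: -2548.17 m.

2548 m west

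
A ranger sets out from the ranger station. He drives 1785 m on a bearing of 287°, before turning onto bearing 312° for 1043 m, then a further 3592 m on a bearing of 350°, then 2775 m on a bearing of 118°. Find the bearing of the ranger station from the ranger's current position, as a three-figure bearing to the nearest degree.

Leg 1 (287°, 1785 m): east 1785 sin 287° = -1707.00, north 1785 cos 287° = 521.88
Leg 2 (312°, 1043 m): east 1043 sin 312° = -775.10, north 1043 cos 312° = 697.90
Leg 3 (350°, 3592 m): east 3592 sin 350° = -623.74, north 3592 cos 350° = 3537.43
Leg 4 (118°, 2775 m): east 2775 sin 118° = 2450.18, north 2775 cos 118° = -1302.78
Net displacement: -655.67 east, 3454.43 north. Direction back to start is (655.67, -3454.43): bearing = atan2(655.67, -3454.43) mod 360° = 169.25° ≈ 169°.

169°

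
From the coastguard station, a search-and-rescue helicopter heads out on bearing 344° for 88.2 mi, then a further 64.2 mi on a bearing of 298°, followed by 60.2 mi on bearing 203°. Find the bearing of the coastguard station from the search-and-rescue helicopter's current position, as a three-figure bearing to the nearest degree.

Leg 1 (344°, 88.2 mi): east 88.2 sin 344° = -24.31, north 88.2 cos 344° = 84.78
Leg 2 (298°, 64.2 mi): east 64.2 sin 298° = -56.69, north 64.2 cos 298° = 30.14
Leg 3 (203°, 60.2 mi): east 60.2 sin 203° = -23.52, north 60.2 cos 203° = -55.41
Net displacement: -104.52 east, 59.51 north. Direction back to start is (104.52, -59.51): bearing = atan2(104.52, -59.51) mod 360° = 119.66° ≈ 120°.

120°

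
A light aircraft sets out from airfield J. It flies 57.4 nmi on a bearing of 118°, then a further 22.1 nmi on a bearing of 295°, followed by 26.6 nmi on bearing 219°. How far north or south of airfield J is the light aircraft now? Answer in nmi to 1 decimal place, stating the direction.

Leg 1 (118°, 57.4 nmi): east 57.4 sin 118° = 50.68, north 57.4 cos 118° = -26.95
Leg 2 (295°, 22.1 nmi): east 22.1 sin 295° = -20.03, north 22.1 cos 295° = 9.34
Leg 3 (219°, 26.6 nmi): east 26.6 sin 219° = -16.74, north 26.6 cos 219° = -20.67
Net north component: -38.28 nmi.

38.3 nmi south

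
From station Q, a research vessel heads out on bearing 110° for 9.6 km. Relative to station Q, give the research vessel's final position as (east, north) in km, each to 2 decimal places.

(9.02, -3.28)

Leg 1 (110°, 9.6 km): east 9.6 sin 110° = 9.02, north 9.6 cos 110° = -3.28
Summing: 9.02 km east, -3.28 km north → (9.02, -3.28).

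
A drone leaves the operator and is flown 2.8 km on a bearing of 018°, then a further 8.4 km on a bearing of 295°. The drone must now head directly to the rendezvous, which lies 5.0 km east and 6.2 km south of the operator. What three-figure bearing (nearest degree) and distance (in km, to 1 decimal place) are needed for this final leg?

137°, 17.1 km

Leg 1 (018°, 2.8 km): east 2.8 sin 18° = 0.87, north 2.8 cos 18° = 2.66
Leg 2 (295°, 8.4 km): east 8.4 sin 295° = -7.61, north 8.4 cos 295° = 3.55
Current position: (-6.75, 6.21). Target: (5.0, -6.2). Remaining: Δeast = 11.75, Δnorth = -12.41.
Bearing = atan2(11.75, -12.41) mod 360° = 136.58°; distance = √((11.75)² + (-12.41)²) = 17.091 km.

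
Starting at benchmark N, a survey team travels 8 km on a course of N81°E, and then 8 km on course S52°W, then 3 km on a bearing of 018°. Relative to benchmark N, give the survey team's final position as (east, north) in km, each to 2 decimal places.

(2.52, -0.82)

Leg 1 (N81°E, 8 km): east 8 sin 81° = 7.90, north 8 cos 81° = 1.25
Leg 2 (S52°W, 8 km): east 8 sin 232° = -6.30, north 8 cos 232° = -4.93
Leg 3 (018°, 3 km): east 3 sin 18° = 0.93, north 3 cos 18° = 2.85
Summing: 2.52 km east, -0.82 km north → (2.52, -0.82).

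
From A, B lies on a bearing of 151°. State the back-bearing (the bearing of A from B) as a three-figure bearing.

331°

Back-bearing = 151° + 180° = 331°.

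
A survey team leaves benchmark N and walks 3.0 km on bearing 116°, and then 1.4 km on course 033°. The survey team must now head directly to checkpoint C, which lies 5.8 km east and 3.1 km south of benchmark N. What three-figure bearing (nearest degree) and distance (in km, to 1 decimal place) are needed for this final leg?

Leg 1 (116°, 3.0 km): east 3.0 sin 116° = 2.70, north 3.0 cos 116° = -1.32
Leg 2 (033°, 1.4 km): east 1.4 sin 33° = 0.76, north 1.4 cos 33° = 1.17
Current position: (3.46, -0.14). Target: (5.8, -3.1). Remaining: Δeast = 2.34, Δnorth = -2.96.
Bearing = atan2(2.34, -2.96) mod 360° = 141.65°; distance = √((2.34)² + (-2.96)²) = 3.773 km.

142°, 3.8 km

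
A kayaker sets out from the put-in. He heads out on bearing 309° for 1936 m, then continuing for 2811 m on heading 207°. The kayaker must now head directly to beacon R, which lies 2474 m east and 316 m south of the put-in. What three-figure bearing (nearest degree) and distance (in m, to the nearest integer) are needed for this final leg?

Leg 1 (309°, 1936 m): east 1936 sin 309° = -1504.55, north 1936 cos 309° = 1218.36
Leg 2 (207°, 2811 m): east 2811 sin 207° = -1276.17, north 2811 cos 207° = -2504.62
Current position: (-2780.72, -1286.26). Target: (2474, -316). Remaining: Δeast = 5254.72, Δnorth = 970.26.
Bearing = atan2(5254.72, 970.26) mod 360° = 79.54°; distance = √((5254.72)² + (970.26)²) = 5343.547 m.

080°, 5344 m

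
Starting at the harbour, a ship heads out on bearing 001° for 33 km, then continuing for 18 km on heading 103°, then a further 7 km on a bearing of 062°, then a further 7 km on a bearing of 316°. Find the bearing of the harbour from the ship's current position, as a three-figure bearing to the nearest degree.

208°

Leg 1 (001°, 33 km): east 33 sin 1° = 0.58, north 33 cos 1° = 32.99
Leg 2 (103°, 18 km): east 18 sin 103° = 17.54, north 18 cos 103° = -4.05
Leg 3 (062°, 7 km): east 7 sin 62° = 6.18, north 7 cos 62° = 3.29
Leg 4 (316°, 7 km): east 7 sin 316° = -4.86, north 7 cos 316° = 5.04
Net displacement: 19.43 east, 37.27 north. Direction back to start is (-19.43, -37.27): bearing = atan2(-19.43, -37.27) mod 360° = 207.54° ≈ 208°.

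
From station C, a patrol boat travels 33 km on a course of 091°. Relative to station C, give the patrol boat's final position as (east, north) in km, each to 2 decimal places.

Leg 1 (091°, 33 km): east 33 sin 91° = 32.99, north 33 cos 91° = -0.58
Summing: 32.99 km east, -0.58 km north → (32.99, -0.58).

(32.99, -0.58)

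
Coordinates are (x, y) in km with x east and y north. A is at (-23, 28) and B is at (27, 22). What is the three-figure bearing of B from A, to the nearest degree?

097°

Δeast = 27 − -23 = 50.00; Δnorth = 22 − 28 = -6.00.
Bearing = atan2(Δeast, Δnorth) mod 360° = 96.84° ≈ 097°.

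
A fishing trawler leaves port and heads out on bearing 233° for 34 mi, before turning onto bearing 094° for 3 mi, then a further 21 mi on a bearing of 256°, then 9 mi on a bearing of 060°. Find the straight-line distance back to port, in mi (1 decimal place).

42.4 mi

Leg 1 (233°, 34 mi): east 34 sin 233° = -27.15, north 34 cos 233° = -20.46
Leg 2 (094°, 3 mi): east 3 sin 94° = 2.99, north 3 cos 94° = -0.21
Leg 3 (256°, 21 mi): east 21 sin 256° = -20.38, north 21 cos 256° = -5.08
Leg 4 (060°, 9 mi): east 9 sin 60° = 7.79, north 9 cos 60° = 4.50
Net: -36.74 east, -21.25 north. Distance = √((-36.74)² + (-21.25)²) = 42.446 mi.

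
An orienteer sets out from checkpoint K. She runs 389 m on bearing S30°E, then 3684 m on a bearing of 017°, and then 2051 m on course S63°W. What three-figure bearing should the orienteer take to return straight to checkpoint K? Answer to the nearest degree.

Leg 1 (S30°E, 389 m): east 389 sin 150° = 194.50, north 389 cos 150° = -336.88
Leg 2 (017°, 3684 m): east 3684 sin 17° = 1077.10, north 3684 cos 17° = 3523.03
Leg 3 (S63°W, 2051 m): east 2051 sin 243° = -1827.45, north 2051 cos 243° = -931.13
Net displacement: -555.86 east, 2255.01 north. Direction back to start is (555.86, -2255.01): bearing = atan2(555.86, -2255.01) mod 360° = 166.15° ≈ 166°.

166°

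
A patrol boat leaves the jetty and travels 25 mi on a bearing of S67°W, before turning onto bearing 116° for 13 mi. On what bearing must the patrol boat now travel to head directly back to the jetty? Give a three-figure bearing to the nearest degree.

036°

Leg 1 (S67°W, 25 mi): east 25 sin 247° = -23.01, north 25 cos 247° = -9.77
Leg 2 (116°, 13 mi): east 13 sin 116° = 11.68, north 13 cos 116° = -5.70
Net displacement: -11.33 east, -15.47 north. Direction back to start is (11.33, 15.47): bearing = atan2(11.33, 15.47) mod 360° = 36.22° ≈ 036°.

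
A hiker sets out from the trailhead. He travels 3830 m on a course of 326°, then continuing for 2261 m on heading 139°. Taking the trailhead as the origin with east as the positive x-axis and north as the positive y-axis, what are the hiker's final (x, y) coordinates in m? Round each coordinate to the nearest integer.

(-658, 1469)

Leg 1 (326°, 3830 m): east 3830 sin 326° = -2141.71, north 3830 cos 326° = 3175.21
Leg 2 (139°, 2261 m): east 2261 sin 139° = 1483.35, north 2261 cos 139° = -1706.40
Summing: -658.36 m east, 1468.82 m north → (-658, 1469).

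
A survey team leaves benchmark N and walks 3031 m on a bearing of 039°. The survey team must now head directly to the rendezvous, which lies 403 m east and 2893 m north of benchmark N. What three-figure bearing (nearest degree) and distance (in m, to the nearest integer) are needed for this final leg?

290°, 1598 m

Leg 1 (039°, 3031 m): east 3031 sin 39° = 1907.47, north 3031 cos 39° = 2355.53
Current position: (1907.47, 2355.53). Target: (403, 2893). Remaining: Δeast = -1504.47, Δnorth = 537.47.
Bearing = atan2(-1504.47, 537.47) mod 360° = 289.66°; distance = √((-1504.47)² + (537.47)²) = 1597.593 m.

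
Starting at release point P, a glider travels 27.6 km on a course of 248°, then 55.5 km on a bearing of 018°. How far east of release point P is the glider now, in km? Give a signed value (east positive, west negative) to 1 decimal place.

Leg 1 (248°, 27.6 km): east 27.6 sin 248° = -25.59, north 27.6 cos 248° = -10.34
Leg 2 (018°, 55.5 km): east 55.5 sin 18° = 17.15, north 55.5 cos 18° = 52.78
Net east component: -8.44 km.

-8.4 km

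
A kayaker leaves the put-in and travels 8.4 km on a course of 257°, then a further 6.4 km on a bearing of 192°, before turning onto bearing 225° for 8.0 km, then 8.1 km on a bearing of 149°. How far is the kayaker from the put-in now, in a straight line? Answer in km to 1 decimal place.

Leg 1 (257°, 8.4 km): east 8.4 sin 257° = -8.18, north 8.4 cos 257° = -1.89
Leg 2 (192°, 6.4 km): east 6.4 sin 192° = -1.33, north 6.4 cos 192° = -6.26
Leg 3 (225°, 8.0 km): east 8.0 sin 225° = -5.66, north 8.0 cos 225° = -5.66
Leg 4 (149°, 8.1 km): east 8.1 sin 149° = 4.17, north 8.1 cos 149° = -6.94
Net: -11.00 east, -20.75 north. Distance = √((-11.00)² + (-20.75)²) = 23.485 km.

23.5 km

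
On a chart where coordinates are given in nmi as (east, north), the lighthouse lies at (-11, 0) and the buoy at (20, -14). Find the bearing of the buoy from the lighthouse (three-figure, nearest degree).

114°

Δeast = 20 − -11 = 31.00; Δnorth = -14 − 0 = -14.00.
Bearing = atan2(Δeast, Δnorth) mod 360° = 114.30° ≈ 114°.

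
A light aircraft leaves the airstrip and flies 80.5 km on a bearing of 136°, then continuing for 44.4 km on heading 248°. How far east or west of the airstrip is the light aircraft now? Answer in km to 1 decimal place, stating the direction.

14.8 km east

Leg 1 (136°, 80.5 km): east 80.5 sin 136° = 55.92, north 80.5 cos 136° = -57.91
Leg 2 (248°, 44.4 km): east 44.4 sin 248° = -41.17, north 44.4 cos 248° = -16.63
Net east component: 14.75 km.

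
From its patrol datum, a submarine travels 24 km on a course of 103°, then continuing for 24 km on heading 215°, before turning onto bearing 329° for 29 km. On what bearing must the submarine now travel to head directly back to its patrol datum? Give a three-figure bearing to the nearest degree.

088°

Leg 1 (103°, 24 km): east 24 sin 103° = 23.38, north 24 cos 103° = -5.40
Leg 2 (215°, 24 km): east 24 sin 215° = -13.77, north 24 cos 215° = -19.66
Leg 3 (329°, 29 km): east 29 sin 329° = -14.94, north 29 cos 329° = 24.86
Net displacement: -5.32 east, -0.20 north. Direction back to start is (5.32, 0.20): bearing = atan2(5.32, 0.20) mod 360° = 87.84° ≈ 088°.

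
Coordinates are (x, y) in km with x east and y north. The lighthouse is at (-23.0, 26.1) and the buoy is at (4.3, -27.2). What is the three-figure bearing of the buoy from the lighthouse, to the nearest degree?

Δeast = 4.3 − -23.0 = 27.30; Δnorth = -27.2 − 26.1 = -53.30.
Bearing = atan2(Δeast, Δnorth) mod 360° = 152.88° ≈ 153°.

153°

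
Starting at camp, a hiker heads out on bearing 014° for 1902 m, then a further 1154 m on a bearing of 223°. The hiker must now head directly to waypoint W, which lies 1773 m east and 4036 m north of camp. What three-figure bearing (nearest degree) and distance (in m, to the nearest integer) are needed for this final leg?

035°, 3690 m

Leg 1 (014°, 1902 m): east 1902 sin 14° = 460.14, north 1902 cos 14° = 1845.50
Leg 2 (223°, 1154 m): east 1154 sin 223° = -787.03, north 1154 cos 223° = -843.98
Current position: (-326.89, 1001.52). Target: (1773, 4036). Remaining: Δeast = 2099.89, Δnorth = 3034.48.
Bearing = atan2(2099.89, 3034.48) mod 360° = 34.68°; distance = √((2099.89)² + (3034.48)²) = 3690.204 m.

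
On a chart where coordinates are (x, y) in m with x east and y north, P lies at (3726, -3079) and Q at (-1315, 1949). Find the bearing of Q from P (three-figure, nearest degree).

Δeast = -1315 − 3726 = -5041.00; Δnorth = 1949 − -3079 = 5028.00.
Bearing = atan2(Δeast, Δnorth) mod 360° = 314.93° ≈ 315°.

315°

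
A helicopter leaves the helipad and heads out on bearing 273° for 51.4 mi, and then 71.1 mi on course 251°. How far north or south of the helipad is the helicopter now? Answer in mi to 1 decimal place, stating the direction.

Leg 1 (273°, 51.4 mi): east 51.4 sin 273° = -51.33, north 51.4 cos 273° = 2.69
Leg 2 (251°, 71.1 mi): east 71.1 sin 251° = -67.23, north 71.1 cos 251° = -23.15
Net north component: -20.46 mi.

20.5 mi south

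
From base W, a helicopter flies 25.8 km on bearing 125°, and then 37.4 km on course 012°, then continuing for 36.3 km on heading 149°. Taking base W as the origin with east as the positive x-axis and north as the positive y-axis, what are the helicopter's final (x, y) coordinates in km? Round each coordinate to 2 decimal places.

Leg 1 (125°, 25.8 km): east 25.8 sin 125° = 21.13, north 25.8 cos 125° = -14.80
Leg 2 (012°, 37.4 km): east 37.4 sin 12° = 7.78, north 37.4 cos 12° = 36.58
Leg 3 (149°, 36.3 km): east 36.3 sin 149° = 18.70, north 36.3 cos 149° = -31.12
Summing: 47.61 km east, -9.33 km north → (47.61, -9.33).

(47.61, -9.33)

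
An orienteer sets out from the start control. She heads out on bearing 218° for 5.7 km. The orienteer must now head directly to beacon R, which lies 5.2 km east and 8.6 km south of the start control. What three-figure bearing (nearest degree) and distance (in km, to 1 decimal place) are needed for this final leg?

Leg 1 (218°, 5.7 km): east 5.7 sin 218° = -3.51, north 5.7 cos 218° = -4.49
Current position: (-3.51, -4.49). Target: (5.2, -8.6). Remaining: Δeast = 8.71, Δnorth = -4.11.
Bearing = atan2(8.71, -4.11) mod 360° = 115.25°; distance = √((8.71)² + (-4.11)²) = 9.630 km.

115°, 9.6 km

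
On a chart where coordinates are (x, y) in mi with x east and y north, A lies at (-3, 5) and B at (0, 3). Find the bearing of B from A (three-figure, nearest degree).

124°

Δeast = 0 − -3 = 3.00; Δnorth = 3 − 5 = -2.00.
Bearing = atan2(Δeast, Δnorth) mod 360° = 123.69° ≈ 124°.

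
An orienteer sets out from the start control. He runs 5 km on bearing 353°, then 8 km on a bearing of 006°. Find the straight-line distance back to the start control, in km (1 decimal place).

Leg 1 (353°, 5 km): east 5 sin 353° = -0.61, north 5 cos 353° = 4.96
Leg 2 (006°, 8 km): east 8 sin 6° = 0.84, north 8 cos 6° = 7.96
Net: 0.23 east, 12.92 north. Distance = √((0.23)² + (12.92)²) = 12.921 km.

12.9 km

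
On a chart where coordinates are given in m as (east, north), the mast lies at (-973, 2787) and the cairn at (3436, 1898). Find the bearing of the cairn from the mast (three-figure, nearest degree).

101°

Δeast = 3436 − -973 = 4409.00; Δnorth = 1898 − 2787 = -889.00.
Bearing = atan2(Δeast, Δnorth) mod 360° = 101.40° ≈ 101°.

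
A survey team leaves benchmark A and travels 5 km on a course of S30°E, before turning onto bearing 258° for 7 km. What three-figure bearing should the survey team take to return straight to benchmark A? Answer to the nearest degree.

037°

Leg 1 (S30°E, 5 km): east 5 sin 150° = 2.50, north 5 cos 150° = -4.33
Leg 2 (258°, 7 km): east 7 sin 258° = -6.85, north 7 cos 258° = -1.46
Net displacement: -4.35 east, -5.79 north. Direction back to start is (4.35, 5.79): bearing = atan2(4.35, 5.79) mod 360° = 36.92° ≈ 037°.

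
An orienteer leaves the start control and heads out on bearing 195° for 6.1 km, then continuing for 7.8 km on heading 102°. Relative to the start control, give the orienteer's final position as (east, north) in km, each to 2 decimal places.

Leg 1 (195°, 6.1 km): east 6.1 sin 195° = -1.58, north 6.1 cos 195° = -5.89
Leg 2 (102°, 7.8 km): east 7.8 sin 102° = 7.63, north 7.8 cos 102° = -1.62
Summing: 6.05 km east, -7.51 km north → (6.05, -7.51).

(6.05, -7.51)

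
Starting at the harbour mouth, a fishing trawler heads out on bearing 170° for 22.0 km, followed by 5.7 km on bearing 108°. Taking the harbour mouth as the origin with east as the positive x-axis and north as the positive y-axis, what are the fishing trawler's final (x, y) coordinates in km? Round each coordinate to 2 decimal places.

Leg 1 (170°, 22.0 km): east 22.0 sin 170° = 3.82, north 22.0 cos 170° = -21.67
Leg 2 (108°, 5.7 km): east 5.7 sin 108° = 5.42, north 5.7 cos 108° = -1.76
Summing: 9.24 km east, -23.43 km north → (9.24, -23.43).

(9.24, -23.43)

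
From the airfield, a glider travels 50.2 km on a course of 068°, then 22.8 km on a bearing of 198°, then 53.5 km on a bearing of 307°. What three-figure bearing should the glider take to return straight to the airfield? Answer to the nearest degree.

Leg 1 (068°, 50.2 km): east 50.2 sin 68° = 46.54, north 50.2 cos 68° = 18.81
Leg 2 (198°, 22.8 km): east 22.8 sin 198° = -7.05, north 22.8 cos 198° = -21.68
Leg 3 (307°, 53.5 km): east 53.5 sin 307° = -42.73, north 53.5 cos 307° = 32.20
Net displacement: -3.23 east, 29.32 north. Direction back to start is (3.23, -29.32): bearing = atan2(3.23, -29.32) mod 360° = 173.72° ≈ 174°.

174°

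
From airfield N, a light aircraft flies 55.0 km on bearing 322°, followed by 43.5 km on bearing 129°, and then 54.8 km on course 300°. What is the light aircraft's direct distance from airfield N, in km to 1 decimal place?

Leg 1 (322°, 55.0 km): east 55.0 sin 322° = -33.86, north 55.0 cos 322° = 43.34
Leg 2 (129°, 43.5 km): east 43.5 sin 129° = 33.81, north 43.5 cos 129° = -27.38
Leg 3 (300°, 54.8 km): east 54.8 sin 300° = -47.46, north 54.8 cos 300° = 27.40
Net: -47.51 east, 43.37 north. Distance = √((-47.51)² + (43.37)²) = 64.328 km.

64.3 km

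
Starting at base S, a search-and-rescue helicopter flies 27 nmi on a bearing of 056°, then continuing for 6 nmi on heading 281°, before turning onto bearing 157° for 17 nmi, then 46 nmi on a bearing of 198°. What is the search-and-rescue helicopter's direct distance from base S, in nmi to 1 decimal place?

44.1 nmi

Leg 1 (056°, 27 nmi): east 27 sin 56° = 22.38, north 27 cos 56° = 15.10
Leg 2 (281°, 6 nmi): east 6 sin 281° = -5.89, north 6 cos 281° = 1.14
Leg 3 (157°, 17 nmi): east 17 sin 157° = 6.64, north 17 cos 157° = -15.65
Leg 4 (198°, 46 nmi): east 46 sin 198° = -14.21, north 46 cos 198° = -43.75
Net: 8.92 east, -43.15 north. Distance = √((8.92)² + (-43.15)²) = 44.067 nmi.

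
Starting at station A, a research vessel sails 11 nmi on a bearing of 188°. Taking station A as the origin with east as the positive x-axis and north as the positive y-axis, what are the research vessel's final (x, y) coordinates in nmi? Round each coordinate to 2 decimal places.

(-1.53, -10.89)

Leg 1 (188°, 11 nmi): east 11 sin 188° = -1.53, north 11 cos 188° = -10.89
Summing: -1.53 nmi east, -10.89 nmi north → (-1.53, -10.89).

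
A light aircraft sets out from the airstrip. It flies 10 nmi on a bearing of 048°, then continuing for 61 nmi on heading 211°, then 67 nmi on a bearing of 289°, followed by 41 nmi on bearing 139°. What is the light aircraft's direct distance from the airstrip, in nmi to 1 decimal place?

81.5 nmi

Leg 1 (048°, 10 nmi): east 10 sin 48° = 7.43, north 10 cos 48° = 6.69
Leg 2 (211°, 61 nmi): east 61 sin 211° = -31.42, north 61 cos 211° = -52.29
Leg 3 (289°, 67 nmi): east 67 sin 289° = -63.35, north 67 cos 289° = 21.81
Leg 4 (139°, 41 nmi): east 41 sin 139° = 26.90, north 41 cos 139° = -30.94
Net: -60.44 east, -54.73 north. Distance = √((-60.44)² + (-54.73)²) = 81.533 nmi.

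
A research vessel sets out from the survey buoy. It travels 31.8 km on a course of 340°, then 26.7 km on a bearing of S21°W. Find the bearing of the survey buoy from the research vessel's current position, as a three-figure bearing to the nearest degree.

Leg 1 (340°, 31.8 km): east 31.8 sin 340° = -10.88, north 31.8 cos 340° = 29.88
Leg 2 (S21°W, 26.7 km): east 26.7 sin 201° = -9.57, north 26.7 cos 201° = -24.93
Net displacement: -20.44 east, 4.96 north. Direction back to start is (20.44, -4.96): bearing = atan2(20.44, -4.96) mod 360° = 103.63° ≈ 104°.

104°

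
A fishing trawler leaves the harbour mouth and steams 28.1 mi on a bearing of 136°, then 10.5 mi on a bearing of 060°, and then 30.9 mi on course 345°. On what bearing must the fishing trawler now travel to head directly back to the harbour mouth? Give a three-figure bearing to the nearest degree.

234°

Leg 1 (136°, 28.1 mi): east 28.1 sin 136° = 19.52, north 28.1 cos 136° = -20.21
Leg 2 (060°, 10.5 mi): east 10.5 sin 60° = 9.09, north 10.5 cos 60° = 5.25
Leg 3 (345°, 30.9 mi): east 30.9 sin 345° = -8.00, north 30.9 cos 345° = 29.85
Net displacement: 20.62 east, 14.88 north. Direction back to start is (-20.62, -14.88): bearing = atan2(-20.62, -14.88) mod 360° = 234.17° ≈ 234°.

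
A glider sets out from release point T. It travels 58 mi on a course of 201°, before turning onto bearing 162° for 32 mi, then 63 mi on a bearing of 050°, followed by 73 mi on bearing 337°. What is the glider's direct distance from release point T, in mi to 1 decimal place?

Leg 1 (201°, 58 mi): east 58 sin 201° = -20.79, north 58 cos 201° = -54.15
Leg 2 (162°, 32 mi): east 32 sin 162° = 9.89, north 32 cos 162° = -30.43
Leg 3 (050°, 63 mi): east 63 sin 50° = 48.26, north 63 cos 50° = 40.50
Leg 4 (337°, 73 mi): east 73 sin 337° = -28.52, north 73 cos 337° = 67.20
Net: 8.84 east, 23.11 north. Distance = √((8.84)² + (23.11)²) = 24.744 mi.

24.7 mi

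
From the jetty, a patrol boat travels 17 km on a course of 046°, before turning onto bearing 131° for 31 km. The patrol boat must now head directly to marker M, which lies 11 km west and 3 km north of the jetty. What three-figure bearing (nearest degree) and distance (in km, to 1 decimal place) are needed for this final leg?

Leg 1 (046°, 17 km): east 17 sin 46° = 12.23, north 17 cos 46° = 11.81
Leg 2 (131°, 31 km): east 31 sin 131° = 23.40, north 31 cos 131° = -20.34
Current position: (35.62, -8.53). Target: (-11, 3). Remaining: Δeast = -46.62, Δnorth = 11.53.
Bearing = atan2(-46.62, 11.53) mod 360° = 283.89°; distance = √((-46.62)² + (11.53)²) = 48.029 km.

284°, 48.0 km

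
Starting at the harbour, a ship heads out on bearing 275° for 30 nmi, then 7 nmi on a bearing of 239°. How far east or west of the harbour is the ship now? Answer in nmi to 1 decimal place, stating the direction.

Leg 1 (275°, 30 nmi): east 30 sin 275° = -29.89, north 30 cos 275° = 2.61
Leg 2 (239°, 7 nmi): east 7 sin 239° = -6.00, north 7 cos 239° = -3.61
Net east component: -35.89 nmi.

35.9 nmi west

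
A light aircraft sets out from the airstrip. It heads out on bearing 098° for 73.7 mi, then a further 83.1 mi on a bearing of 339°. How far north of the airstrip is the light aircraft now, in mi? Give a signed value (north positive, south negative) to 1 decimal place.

67.3 mi

Leg 1 (098°, 73.7 mi): east 73.7 sin 98° = 72.98, north 73.7 cos 98° = -10.26
Leg 2 (339°, 83.1 mi): east 83.1 sin 339° = -29.78, north 83.1 cos 339° = 77.58
Net north component: 67.32 mi.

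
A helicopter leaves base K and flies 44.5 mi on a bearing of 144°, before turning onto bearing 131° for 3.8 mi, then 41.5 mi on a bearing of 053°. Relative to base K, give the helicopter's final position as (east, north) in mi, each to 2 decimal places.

(62.17, -13.52)

Leg 1 (144°, 44.5 mi): east 44.5 sin 144° = 26.16, north 44.5 cos 144° = -36.00
Leg 2 (131°, 3.8 mi): east 3.8 sin 131° = 2.87, north 3.8 cos 131° = -2.49
Leg 3 (053°, 41.5 mi): east 41.5 sin 53° = 33.14, north 41.5 cos 53° = 24.98
Summing: 62.17 mi east, -13.52 mi north → (62.17, -13.52).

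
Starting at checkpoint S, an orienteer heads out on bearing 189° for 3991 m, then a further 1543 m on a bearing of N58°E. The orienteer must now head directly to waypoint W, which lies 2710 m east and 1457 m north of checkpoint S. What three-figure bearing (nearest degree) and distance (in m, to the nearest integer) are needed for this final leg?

Leg 1 (189°, 3991 m): east 3991 sin 189° = -624.33, north 3991 cos 189° = -3941.86
Leg 2 (N58°E, 1543 m): east 1543 sin 58° = 1308.54, north 1543 cos 58° = 817.67
Current position: (684.21, -3124.20). Target: (2710, 1457). Remaining: Δeast = 2025.79, Δnorth = 4581.20.
Bearing = atan2(2025.79, 4581.20) mod 360° = 23.85°; distance = √((2025.79)² + (4581.20)²) = 5009.113 m.

024°, 5009 m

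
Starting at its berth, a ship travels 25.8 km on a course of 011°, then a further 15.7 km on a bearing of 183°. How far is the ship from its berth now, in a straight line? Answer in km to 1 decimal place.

10.5 km

Leg 1 (011°, 25.8 km): east 25.8 sin 11° = 4.92, north 25.8 cos 11° = 25.33
Leg 2 (183°, 15.7 km): east 15.7 sin 183° = -0.82, north 15.7 cos 183° = -15.68
Net: 4.10 east, 9.65 north. Distance = √((4.10)² + (9.65)²) = 10.483 km.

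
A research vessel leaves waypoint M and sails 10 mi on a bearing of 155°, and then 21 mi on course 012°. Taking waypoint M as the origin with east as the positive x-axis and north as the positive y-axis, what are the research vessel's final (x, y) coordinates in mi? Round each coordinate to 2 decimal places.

Leg 1 (155°, 10 mi): east 10 sin 155° = 4.23, north 10 cos 155° = -9.06
Leg 2 (012°, 21 mi): east 21 sin 12° = 4.37, north 21 cos 12° = 20.54
Summing: 8.59 mi east, 11.48 mi north → (8.59, 11.48).

(8.59, 11.48)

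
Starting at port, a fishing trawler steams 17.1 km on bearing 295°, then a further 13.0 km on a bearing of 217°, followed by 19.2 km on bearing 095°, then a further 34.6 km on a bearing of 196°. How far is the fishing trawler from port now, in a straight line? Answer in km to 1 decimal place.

Leg 1 (295°, 17.1 km): east 17.1 sin 295° = -15.50, north 17.1 cos 295° = 7.23
Leg 2 (217°, 13.0 km): east 13.0 sin 217° = -7.82, north 13.0 cos 217° = -10.38
Leg 3 (095°, 19.2 km): east 19.2 sin 95° = 19.13, north 19.2 cos 95° = -1.67
Leg 4 (196°, 34.6 km): east 34.6 sin 196° = -9.54, north 34.6 cos 196° = -33.26
Net: -13.73 east, -38.09 north. Distance = √((-13.73)² + (-38.09)²) = 40.488 km.

40.5 km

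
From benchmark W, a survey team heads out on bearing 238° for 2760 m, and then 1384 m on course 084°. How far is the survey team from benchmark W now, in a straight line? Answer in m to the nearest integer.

Leg 1 (238°, 2760 m): east 2760 sin 238° = -2340.61, north 2760 cos 238° = -1462.58
Leg 2 (084°, 1384 m): east 1384 sin 84° = 1376.42, north 1384 cos 84° = 144.67
Net: -964.19 east, -1317.91 north. Distance = √((-964.19)² + (-1317.91)²) = 1632.960 m.

1633 m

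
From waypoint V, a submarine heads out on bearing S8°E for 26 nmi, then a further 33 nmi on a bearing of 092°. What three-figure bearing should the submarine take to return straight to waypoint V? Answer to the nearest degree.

Leg 1 (S8°E, 26 nmi): east 26 sin 172° = 3.62, north 26 cos 172° = -25.75
Leg 2 (092°, 33 nmi): east 33 sin 92° = 32.98, north 33 cos 92° = -1.15
Net displacement: 36.60 east, -26.90 north. Direction back to start is (-36.60, 26.90): bearing = atan2(-36.60, 26.90) mod 360° = 306.31° ≈ 306°.

306°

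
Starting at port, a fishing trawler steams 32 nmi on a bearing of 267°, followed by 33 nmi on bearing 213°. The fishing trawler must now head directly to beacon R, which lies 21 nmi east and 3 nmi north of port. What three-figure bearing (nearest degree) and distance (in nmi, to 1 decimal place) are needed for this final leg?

Leg 1 (267°, 32 nmi): east 32 sin 267° = -31.96, north 32 cos 267° = -1.67
Leg 2 (213°, 33 nmi): east 33 sin 213° = -17.97, north 33 cos 213° = -27.68
Current position: (-49.93, -29.35). Target: (21, 3). Remaining: Δeast = 70.93, Δnorth = 32.35.
Bearing = atan2(70.93, 32.35) mod 360° = 65.48°; distance = √((70.93)² + (32.35)²) = 77.959 nmi.

065°, 78.0 nmi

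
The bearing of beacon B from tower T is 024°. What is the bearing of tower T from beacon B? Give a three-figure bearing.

204°

Back-bearing = 024° + 180° = 204°.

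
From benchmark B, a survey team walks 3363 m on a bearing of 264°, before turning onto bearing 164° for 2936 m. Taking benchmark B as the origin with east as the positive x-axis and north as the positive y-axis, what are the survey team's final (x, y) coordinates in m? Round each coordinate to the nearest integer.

Leg 1 (264°, 3363 m): east 3363 sin 264° = -3344.58, north 3363 cos 264° = -351.53
Leg 2 (164°, 2936 m): east 2936 sin 164° = 809.27, north 2936 cos 164° = -2822.26
Summing: -2535.31 m east, -3173.79 m north → (-2535, -3174).

(-2535, -3174)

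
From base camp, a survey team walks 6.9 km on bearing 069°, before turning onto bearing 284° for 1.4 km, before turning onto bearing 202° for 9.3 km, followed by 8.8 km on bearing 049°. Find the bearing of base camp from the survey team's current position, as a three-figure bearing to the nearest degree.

270°

Leg 1 (069°, 6.9 km): east 6.9 sin 69° = 6.44, north 6.9 cos 69° = 2.47
Leg 2 (284°, 1.4 km): east 1.4 sin 284° = -1.36, north 1.4 cos 284° = 0.34
Leg 3 (202°, 9.3 km): east 9.3 sin 202° = -3.48, north 9.3 cos 202° = -8.62
Leg 4 (049°, 8.8 km): east 8.8 sin 49° = 6.64, north 8.8 cos 49° = 5.77
Net displacement: 8.24 east, -0.04 north. Direction back to start is (-8.24, 0.04): bearing = atan2(-8.24, 0.04) mod 360° = 270.26° ≈ 270°.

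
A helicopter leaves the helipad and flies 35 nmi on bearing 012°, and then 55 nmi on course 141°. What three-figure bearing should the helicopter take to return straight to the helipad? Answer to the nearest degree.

281°

Leg 1 (012°, 35 nmi): east 35 sin 12° = 7.28, north 35 cos 12° = 34.24
Leg 2 (141°, 55 nmi): east 55 sin 141° = 34.61, north 55 cos 141° = -42.74
Net displacement: 41.89 east, -8.51 north. Direction back to start is (-41.89, 8.51): bearing = atan2(-41.89, 8.51) mod 360° = 281.48° ≈ 281°.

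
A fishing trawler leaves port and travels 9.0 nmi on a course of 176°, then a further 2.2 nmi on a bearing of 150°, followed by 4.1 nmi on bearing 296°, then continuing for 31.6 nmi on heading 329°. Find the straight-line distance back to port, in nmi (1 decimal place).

25.6 nmi

Leg 1 (176°, 9.0 nmi): east 9.0 sin 176° = 0.63, north 9.0 cos 176° = -8.98
Leg 2 (150°, 2.2 nmi): east 2.2 sin 150° = 1.10, north 2.2 cos 150° = -1.91
Leg 3 (296°, 4.1 nmi): east 4.1 sin 296° = -3.69, north 4.1 cos 296° = 1.80
Leg 4 (329°, 31.6 nmi): east 31.6 sin 329° = -16.28, north 31.6 cos 329° = 27.09
Net: -18.23 east, 18.00 north. Distance = √((-18.23)² + (18.00)²) = 25.621 nmi.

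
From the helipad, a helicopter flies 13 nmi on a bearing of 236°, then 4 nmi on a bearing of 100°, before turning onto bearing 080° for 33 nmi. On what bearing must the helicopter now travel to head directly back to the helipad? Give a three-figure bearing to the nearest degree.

275°

Leg 1 (236°, 13 nmi): east 13 sin 236° = -10.78, north 13 cos 236° = -7.27
Leg 2 (100°, 4 nmi): east 4 sin 100° = 3.94, north 4 cos 100° = -0.69
Leg 3 (080°, 33 nmi): east 33 sin 80° = 32.50, north 33 cos 80° = 5.73
Net displacement: 25.66 east, -2.23 north. Direction back to start is (-25.66, 2.23): bearing = atan2(-25.66, 2.23) mod 360° = 274.97° ≈ 275°.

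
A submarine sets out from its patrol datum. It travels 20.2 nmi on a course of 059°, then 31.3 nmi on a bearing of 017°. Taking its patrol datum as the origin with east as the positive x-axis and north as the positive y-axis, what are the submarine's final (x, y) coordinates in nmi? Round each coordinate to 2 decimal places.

(26.47, 40.34)

Leg 1 (059°, 20.2 nmi): east 20.2 sin 59° = 17.31, north 20.2 cos 59° = 10.40
Leg 2 (017°, 31.3 nmi): east 31.3 sin 17° = 9.15, north 31.3 cos 17° = 29.93
Summing: 26.47 nmi east, 40.34 nmi north → (26.47, 40.34).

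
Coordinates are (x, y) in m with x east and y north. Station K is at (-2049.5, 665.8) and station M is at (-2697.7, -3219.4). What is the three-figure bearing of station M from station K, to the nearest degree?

Δeast = -2697.7 − -2049.5 = -648.20; Δnorth = -3219.4 − 665.8 = -3885.20.
Bearing = atan2(Δeast, Δnorth) mod 360° = 189.47° ≈ 189°.

189°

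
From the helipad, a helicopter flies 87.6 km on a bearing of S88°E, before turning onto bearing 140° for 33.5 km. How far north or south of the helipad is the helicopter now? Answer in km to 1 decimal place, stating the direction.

28.7 km south

Leg 1 (S88°E, 87.6 km): east 87.6 sin 92° = 87.55, north 87.6 cos 92° = -3.06
Leg 2 (140°, 33.5 km): east 33.5 sin 140° = 21.53, north 33.5 cos 140° = -25.66
Net north component: -28.72 km.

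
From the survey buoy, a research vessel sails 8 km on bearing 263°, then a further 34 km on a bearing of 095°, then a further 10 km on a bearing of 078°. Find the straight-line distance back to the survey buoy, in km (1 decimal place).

35.8 km

Leg 1 (263°, 8 km): east 8 sin 263° = -7.94, north 8 cos 263° = -0.97
Leg 2 (095°, 34 km): east 34 sin 95° = 33.87, north 34 cos 95° = -2.96
Leg 3 (078°, 10 km): east 10 sin 78° = 9.78, north 10 cos 78° = 2.08
Net: 35.71 east, -1.86 north. Distance = √((35.71)² + (-1.86)²) = 35.760 km.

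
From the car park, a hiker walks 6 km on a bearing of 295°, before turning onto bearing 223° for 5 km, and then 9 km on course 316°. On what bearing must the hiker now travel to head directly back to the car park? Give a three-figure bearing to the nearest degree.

Leg 1 (295°, 6 km): east 6 sin 295° = -5.44, north 6 cos 295° = 2.54
Leg 2 (223°, 5 km): east 5 sin 223° = -3.41, north 5 cos 223° = -3.66
Leg 3 (316°, 9 km): east 9 sin 316° = -6.25, north 9 cos 316° = 6.47
Net displacement: -15.10 east, 5.35 north. Direction back to start is (15.10, -5.35): bearing = atan2(15.10, -5.35) mod 360° = 109.52° ≈ 110°.

110°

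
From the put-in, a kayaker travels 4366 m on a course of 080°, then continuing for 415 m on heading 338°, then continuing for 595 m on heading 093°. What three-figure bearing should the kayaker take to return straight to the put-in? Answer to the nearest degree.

Leg 1 (080°, 4366 m): east 4366 sin 80° = 4299.67, north 4366 cos 80° = 758.15
Leg 2 (338°, 415 m): east 415 sin 338° = -155.46, north 415 cos 338° = 384.78
Leg 3 (093°, 595 m): east 595 sin 93° = 594.18, north 595 cos 93° = -31.14
Net displacement: 4738.39 east, 1111.79 north. Direction back to start is (-4738.39, -1111.79): bearing = atan2(-4738.39, -1111.79) mod 360° = 256.80° ≈ 257°.

257°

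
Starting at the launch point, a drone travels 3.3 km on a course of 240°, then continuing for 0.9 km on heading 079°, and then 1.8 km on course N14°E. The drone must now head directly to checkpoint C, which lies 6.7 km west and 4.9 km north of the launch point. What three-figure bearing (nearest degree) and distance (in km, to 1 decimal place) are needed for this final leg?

312°, 6.9 km

Leg 1 (240°, 3.3 km): east 3.3 sin 240° = -2.86, north 3.3 cos 240° = -1.65
Leg 2 (079°, 0.9 km): east 0.9 sin 79° = 0.88, north 0.9 cos 79° = 0.17
Leg 3 (N14°E, 1.8 km): east 1.8 sin 14° = 0.44, north 1.8 cos 14° = 1.75
Current position: (-1.54, 0.27). Target: (-6.7, 4.9). Remaining: Δeast = -5.16, Δnorth = 4.63.
Bearing = atan2(-5.16, 4.63) mod 360° = 311.91°; distance = √((-5.16)² + (4.63)²) = 6.935 km.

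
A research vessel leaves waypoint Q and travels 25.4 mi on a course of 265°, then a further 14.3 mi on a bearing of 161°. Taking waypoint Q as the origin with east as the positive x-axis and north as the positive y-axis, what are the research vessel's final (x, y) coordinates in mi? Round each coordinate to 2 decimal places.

Leg 1 (265°, 25.4 mi): east 25.4 sin 265° = -25.30, north 25.4 cos 265° = -2.21
Leg 2 (161°, 14.3 mi): east 14.3 sin 161° = 4.66, north 14.3 cos 161° = -13.52
Summing: -20.65 mi east, -15.73 mi north → (-20.65, -15.73).

(-20.65, -15.73)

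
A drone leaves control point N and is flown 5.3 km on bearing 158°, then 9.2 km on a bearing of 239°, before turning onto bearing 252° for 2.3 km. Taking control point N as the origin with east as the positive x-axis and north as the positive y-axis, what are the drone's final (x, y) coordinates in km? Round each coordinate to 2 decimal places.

(-8.09, -10.36)

Leg 1 (158°, 5.3 km): east 5.3 sin 158° = 1.99, north 5.3 cos 158° = -4.91
Leg 2 (239°, 9.2 km): east 9.2 sin 239° = -7.89, north 9.2 cos 239° = -4.74
Leg 3 (252°, 2.3 km): east 2.3 sin 252° = -2.19, north 2.3 cos 252° = -0.71
Summing: -8.09 km east, -10.36 km north → (-8.09, -10.36).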